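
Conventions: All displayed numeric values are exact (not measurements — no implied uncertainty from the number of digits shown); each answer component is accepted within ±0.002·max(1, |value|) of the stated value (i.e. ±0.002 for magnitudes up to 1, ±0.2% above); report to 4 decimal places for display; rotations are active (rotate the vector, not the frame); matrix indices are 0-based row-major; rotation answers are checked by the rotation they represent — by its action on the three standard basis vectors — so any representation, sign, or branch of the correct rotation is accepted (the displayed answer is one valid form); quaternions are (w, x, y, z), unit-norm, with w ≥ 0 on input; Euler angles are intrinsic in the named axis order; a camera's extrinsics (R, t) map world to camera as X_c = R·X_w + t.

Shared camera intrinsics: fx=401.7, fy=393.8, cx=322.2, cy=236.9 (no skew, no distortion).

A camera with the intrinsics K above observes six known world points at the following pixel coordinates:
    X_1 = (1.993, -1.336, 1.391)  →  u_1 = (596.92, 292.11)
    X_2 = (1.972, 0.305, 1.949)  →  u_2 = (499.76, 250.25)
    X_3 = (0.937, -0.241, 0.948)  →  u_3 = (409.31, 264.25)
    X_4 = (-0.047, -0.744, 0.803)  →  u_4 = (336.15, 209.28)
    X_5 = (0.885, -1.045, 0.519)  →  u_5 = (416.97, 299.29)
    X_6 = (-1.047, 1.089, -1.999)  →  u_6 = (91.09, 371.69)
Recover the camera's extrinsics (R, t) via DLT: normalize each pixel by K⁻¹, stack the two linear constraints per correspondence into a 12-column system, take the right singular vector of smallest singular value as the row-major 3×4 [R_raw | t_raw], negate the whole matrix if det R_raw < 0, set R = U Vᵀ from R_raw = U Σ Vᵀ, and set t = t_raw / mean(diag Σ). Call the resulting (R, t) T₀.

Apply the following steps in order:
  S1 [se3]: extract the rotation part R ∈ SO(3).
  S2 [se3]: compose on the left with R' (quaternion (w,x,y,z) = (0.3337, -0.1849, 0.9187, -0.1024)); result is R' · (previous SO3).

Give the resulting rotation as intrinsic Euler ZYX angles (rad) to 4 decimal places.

source (pnp_recover): camera pose = R=[0.7947 -0.1978 0.5739; 0.5992 0.1047 -0.7937; 0.0969 0.9746 0.2017], t=(-0.4501, 0.5000, 4.0399)
after S1 (rot_of_se3): [0.7947 -0.1978 0.5739; 0.5992 0.1047 -0.7937; 0.0969 0.9746 0.2017]
after S2 (compose_so3): [-0.6629 0.7463 -0.0602; 0.2151 0.1129 -0.9700; -0.7171 -0.6560 -0.2354]

rotation (euler_zyx) = (2.8278, 0.7996, -1.9153)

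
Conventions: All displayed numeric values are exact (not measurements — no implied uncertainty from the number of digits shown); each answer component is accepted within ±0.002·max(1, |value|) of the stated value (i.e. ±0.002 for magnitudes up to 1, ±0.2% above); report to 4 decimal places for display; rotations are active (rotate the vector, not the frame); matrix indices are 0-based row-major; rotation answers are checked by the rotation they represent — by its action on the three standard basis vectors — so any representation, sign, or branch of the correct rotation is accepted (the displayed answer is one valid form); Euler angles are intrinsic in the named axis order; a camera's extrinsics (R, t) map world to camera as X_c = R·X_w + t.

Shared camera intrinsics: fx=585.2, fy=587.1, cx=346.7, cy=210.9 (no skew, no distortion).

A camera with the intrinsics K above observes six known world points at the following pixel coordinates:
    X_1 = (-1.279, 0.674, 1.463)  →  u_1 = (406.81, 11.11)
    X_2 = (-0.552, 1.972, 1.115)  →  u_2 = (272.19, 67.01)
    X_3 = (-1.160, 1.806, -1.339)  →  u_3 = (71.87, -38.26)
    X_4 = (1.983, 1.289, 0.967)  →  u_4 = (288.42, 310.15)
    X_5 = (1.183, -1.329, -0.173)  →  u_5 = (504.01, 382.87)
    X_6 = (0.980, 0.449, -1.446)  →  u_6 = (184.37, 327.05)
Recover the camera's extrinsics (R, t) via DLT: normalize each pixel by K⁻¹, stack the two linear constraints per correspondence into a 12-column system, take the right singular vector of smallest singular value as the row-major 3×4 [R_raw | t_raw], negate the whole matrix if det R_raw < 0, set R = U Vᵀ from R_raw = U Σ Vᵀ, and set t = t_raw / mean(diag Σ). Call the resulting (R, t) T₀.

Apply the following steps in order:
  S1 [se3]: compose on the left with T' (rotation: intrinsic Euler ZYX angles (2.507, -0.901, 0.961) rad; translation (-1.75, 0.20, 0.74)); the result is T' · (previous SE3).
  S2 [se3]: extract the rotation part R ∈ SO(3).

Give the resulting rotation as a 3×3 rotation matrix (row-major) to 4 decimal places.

source (pnp_recover): camera pose = R=[-0.1387 -0.8443 0.5176; 0.9527 -0.2564 -0.1630; 0.2703 0.4705 0.8400], t=(0.2200, -0.3100, 4.5001)
after S1 (compose_se3): R=[0.4680 0.7753 0.4241; -0.7469 0.0906 0.6587; 0.4723 -0.6251 0.6215], t=(1.8989, 2.3151, 2.3547)
after S2 (rot_of_se3): [0.4680 0.7753 0.4241; -0.7469 0.0906 0.6587; 0.4723 -0.6251 0.6215]

rotation (matrix) = ((0.4680, 0.7753, 0.4241), (-0.7469, 0.0906, 0.6587), (0.4723, -0.6251, 0.6215))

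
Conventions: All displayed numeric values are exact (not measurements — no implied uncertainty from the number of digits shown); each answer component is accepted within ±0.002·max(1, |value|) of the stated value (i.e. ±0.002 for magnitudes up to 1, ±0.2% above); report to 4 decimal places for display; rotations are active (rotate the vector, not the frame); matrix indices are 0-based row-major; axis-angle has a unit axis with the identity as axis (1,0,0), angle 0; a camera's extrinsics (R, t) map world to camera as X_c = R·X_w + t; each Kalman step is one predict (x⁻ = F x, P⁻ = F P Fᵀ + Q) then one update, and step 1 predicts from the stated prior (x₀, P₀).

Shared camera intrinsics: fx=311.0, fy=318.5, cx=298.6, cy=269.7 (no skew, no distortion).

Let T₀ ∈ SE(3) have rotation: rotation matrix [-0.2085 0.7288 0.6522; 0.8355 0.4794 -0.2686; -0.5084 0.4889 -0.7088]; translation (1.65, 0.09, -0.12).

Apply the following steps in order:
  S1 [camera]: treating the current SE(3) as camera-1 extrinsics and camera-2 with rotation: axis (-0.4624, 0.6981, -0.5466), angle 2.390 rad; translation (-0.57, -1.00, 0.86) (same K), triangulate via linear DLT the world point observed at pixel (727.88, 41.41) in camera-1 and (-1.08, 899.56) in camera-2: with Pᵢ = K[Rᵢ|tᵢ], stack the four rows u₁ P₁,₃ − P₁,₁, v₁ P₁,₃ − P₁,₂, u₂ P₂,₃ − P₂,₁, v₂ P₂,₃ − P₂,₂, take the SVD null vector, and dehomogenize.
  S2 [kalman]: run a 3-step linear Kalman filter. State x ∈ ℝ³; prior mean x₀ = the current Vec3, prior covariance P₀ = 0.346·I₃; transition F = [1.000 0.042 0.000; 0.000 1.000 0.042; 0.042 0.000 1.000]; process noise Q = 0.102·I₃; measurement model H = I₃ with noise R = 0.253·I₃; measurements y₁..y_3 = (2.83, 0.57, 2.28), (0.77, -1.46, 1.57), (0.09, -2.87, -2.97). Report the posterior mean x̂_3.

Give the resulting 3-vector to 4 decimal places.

result = (0.4771, -1.6024, -0.6815)

after S1 (triangulate): (-1.8969, 0.5499, -0.5578)
after S2 (kf_track): (0.4771, -1.6024, -0.6815)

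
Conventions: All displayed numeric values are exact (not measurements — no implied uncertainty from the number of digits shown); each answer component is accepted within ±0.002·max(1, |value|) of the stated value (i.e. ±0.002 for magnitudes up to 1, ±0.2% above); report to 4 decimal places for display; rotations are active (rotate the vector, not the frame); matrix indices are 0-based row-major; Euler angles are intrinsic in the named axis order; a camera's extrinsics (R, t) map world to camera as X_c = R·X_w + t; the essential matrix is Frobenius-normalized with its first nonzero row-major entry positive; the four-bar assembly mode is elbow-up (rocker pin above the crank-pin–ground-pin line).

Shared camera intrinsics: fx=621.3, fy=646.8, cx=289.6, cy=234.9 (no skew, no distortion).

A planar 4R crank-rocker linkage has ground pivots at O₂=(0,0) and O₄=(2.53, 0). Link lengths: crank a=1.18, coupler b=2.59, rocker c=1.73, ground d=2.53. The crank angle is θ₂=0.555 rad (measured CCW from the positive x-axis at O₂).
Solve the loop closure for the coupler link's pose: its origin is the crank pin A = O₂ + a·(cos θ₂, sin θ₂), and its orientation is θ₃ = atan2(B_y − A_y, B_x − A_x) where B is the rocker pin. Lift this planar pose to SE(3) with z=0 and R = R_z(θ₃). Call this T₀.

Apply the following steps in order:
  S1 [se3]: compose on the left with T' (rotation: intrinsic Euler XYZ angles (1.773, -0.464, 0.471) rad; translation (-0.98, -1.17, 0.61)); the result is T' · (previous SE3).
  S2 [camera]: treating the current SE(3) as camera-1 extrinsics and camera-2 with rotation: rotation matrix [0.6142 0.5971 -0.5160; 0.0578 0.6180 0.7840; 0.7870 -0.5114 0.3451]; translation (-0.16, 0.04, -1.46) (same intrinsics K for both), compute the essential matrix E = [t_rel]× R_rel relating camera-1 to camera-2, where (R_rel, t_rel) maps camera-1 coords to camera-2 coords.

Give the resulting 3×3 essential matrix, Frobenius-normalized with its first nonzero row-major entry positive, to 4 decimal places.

source (fourbar_fk): coupler pose = R=[0.9457 -0.3251 0.0000; 0.3251 0.9457 0.0000; 0.0000 0.0000 1.0000], t=(1.0029, 0.6218, 0.0000)
after S1 (compose_se3): R=[0.6217 -0.6428 -0.4475; -0.4491 0.1755 -0.8761; 0.6417 0.7457 -0.1796], t=(-0.4331, -1.6408, 1.5437)
after S2 (essential): [0.6474 0.0337 -0.1692; -0.0258 0.3207 0.4911; -0.2511 -0.2472 -0.2866]

matrix = [0.6474 0.0337 -0.1692; -0.0258 0.3207 0.4911; -0.2511 -0.2472 -0.2866]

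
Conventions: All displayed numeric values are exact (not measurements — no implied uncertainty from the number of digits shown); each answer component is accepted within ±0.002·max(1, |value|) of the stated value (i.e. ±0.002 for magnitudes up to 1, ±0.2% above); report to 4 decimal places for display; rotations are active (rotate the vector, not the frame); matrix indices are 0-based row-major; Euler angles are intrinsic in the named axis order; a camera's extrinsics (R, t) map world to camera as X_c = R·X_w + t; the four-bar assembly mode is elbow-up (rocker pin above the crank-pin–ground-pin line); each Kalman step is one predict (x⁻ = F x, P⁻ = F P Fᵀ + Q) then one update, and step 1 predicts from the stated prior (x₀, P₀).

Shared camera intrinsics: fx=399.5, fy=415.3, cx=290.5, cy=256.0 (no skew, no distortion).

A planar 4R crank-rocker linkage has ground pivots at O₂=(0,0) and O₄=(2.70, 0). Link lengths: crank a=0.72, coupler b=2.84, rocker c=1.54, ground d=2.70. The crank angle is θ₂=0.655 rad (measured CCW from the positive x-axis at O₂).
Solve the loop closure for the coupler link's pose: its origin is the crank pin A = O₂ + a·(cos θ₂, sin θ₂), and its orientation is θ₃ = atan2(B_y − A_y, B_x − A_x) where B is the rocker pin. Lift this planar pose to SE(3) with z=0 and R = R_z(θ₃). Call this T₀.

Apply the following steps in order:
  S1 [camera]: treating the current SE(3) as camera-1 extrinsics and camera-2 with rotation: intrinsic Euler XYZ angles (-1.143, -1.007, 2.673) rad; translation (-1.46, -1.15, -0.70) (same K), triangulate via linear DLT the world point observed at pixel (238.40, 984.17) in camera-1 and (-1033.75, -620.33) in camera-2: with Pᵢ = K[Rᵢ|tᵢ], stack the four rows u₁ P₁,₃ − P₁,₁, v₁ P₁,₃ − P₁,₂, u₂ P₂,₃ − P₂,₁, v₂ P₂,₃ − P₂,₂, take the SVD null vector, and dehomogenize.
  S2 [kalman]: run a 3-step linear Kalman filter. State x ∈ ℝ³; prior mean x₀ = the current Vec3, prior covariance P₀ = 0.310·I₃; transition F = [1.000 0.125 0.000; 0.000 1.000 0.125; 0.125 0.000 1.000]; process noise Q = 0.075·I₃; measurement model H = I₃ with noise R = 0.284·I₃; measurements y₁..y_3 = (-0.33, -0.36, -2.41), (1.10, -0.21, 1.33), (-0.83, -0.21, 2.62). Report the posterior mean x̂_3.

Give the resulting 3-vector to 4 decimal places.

source (fourbar_fk): coupler pose = R=[0.9348 -0.3552 0.0000; 0.3552 0.9348 0.0000; 0.0000 0.0000 1.0000], t=(0.5710, 0.4386, 0.0000)
after S1 (triangulate): (-0.0396, 1.9793, 1.2974)
after S2 (kf_track): (-0.0122, 0.1054, 1.1520)

result = (-0.0122, 0.1054, 1.1520)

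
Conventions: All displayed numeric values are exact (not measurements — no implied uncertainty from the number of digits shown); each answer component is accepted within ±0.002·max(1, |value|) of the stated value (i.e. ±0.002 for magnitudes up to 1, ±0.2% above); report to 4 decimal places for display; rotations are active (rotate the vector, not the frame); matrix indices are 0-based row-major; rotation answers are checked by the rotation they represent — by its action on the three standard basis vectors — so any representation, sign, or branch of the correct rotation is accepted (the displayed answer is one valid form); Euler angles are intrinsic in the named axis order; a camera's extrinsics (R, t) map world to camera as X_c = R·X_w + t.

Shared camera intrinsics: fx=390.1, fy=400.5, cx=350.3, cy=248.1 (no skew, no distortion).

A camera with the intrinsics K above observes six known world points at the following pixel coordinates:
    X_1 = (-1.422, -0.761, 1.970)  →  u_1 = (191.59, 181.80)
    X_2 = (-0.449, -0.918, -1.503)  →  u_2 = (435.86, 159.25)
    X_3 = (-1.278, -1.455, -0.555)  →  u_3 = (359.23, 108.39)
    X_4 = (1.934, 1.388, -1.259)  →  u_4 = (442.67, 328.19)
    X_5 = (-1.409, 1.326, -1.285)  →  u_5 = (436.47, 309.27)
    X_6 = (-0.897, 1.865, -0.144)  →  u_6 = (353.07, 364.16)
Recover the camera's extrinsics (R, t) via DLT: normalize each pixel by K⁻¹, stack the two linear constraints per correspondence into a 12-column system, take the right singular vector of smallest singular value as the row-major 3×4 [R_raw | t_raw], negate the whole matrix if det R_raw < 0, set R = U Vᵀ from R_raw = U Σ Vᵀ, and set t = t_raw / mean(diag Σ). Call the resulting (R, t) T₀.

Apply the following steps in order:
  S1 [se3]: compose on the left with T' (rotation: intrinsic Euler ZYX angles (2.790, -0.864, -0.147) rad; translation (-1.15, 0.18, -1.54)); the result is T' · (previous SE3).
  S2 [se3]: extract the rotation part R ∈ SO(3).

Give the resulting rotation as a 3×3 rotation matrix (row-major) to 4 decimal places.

rotation (matrix) = ((0.3618, -0.6357, 0.6819), (-0.5230, -0.7440, -0.4160), (0.7718, -0.2061, -0.6016))

source (pnp_recover): camera pose = R=[0.2493 0.0644 -0.9663; 0.2311 0.9650 0.1240; 0.9404 -0.2542 0.2257], t=(-0.0000, -0.1201, 6.3699)
after S1 (compose_se3): R=[0.3618 -0.6357 0.6819; -0.5230 -0.7440 -0.4160; 0.7718 -0.2061 -0.6016], t=(3.0808, -2.2393, 2.5634)
after S2 (rot_of_se3): [0.3618 -0.6357 0.6819; -0.5230 -0.7440 -0.4160; 0.7718 -0.2061 -0.6016]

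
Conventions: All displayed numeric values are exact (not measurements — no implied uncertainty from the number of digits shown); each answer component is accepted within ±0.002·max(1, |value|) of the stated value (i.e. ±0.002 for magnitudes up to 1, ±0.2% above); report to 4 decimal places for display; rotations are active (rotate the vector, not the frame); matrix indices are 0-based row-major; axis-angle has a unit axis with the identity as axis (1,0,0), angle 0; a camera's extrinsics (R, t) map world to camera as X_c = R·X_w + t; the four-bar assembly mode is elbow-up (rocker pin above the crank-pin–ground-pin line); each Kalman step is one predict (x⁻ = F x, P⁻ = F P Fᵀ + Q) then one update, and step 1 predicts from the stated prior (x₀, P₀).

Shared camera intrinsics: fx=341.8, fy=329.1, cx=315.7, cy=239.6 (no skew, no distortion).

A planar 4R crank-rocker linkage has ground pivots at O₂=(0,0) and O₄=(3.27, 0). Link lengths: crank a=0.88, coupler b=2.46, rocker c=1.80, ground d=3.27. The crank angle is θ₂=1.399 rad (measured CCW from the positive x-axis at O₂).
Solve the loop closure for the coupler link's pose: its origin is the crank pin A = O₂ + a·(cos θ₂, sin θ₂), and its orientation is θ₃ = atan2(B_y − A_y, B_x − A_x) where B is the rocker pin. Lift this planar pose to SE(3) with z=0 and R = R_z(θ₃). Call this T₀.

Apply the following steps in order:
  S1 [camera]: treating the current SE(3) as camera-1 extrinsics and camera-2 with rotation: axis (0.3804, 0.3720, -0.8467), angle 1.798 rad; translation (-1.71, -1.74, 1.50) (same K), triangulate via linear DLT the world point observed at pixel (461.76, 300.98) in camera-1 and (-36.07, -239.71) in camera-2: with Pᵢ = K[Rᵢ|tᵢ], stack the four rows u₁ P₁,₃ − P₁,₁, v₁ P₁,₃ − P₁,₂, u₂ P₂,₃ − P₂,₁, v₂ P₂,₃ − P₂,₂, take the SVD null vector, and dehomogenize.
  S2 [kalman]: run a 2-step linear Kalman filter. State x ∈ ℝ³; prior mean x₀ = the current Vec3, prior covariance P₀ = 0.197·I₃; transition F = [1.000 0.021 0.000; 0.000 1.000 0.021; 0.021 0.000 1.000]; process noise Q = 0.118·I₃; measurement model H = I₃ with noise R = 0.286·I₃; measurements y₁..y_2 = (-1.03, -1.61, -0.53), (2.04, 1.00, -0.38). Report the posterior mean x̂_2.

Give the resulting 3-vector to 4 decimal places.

result = (0.8137, -0.1054, 0.1677)

source (fourbar_fk): coupler pose = R=[0.9516 -0.3073 0.0000; 0.3073 0.9516 0.0000; 0.0000 0.0000 1.0000], t=(0.1504, 0.8670, 0.0000)
after S1 (triangulate): (0.5022, -0.6881, 1.9652)
after S2 (kf_track): (0.8137, -0.1054, 0.1677)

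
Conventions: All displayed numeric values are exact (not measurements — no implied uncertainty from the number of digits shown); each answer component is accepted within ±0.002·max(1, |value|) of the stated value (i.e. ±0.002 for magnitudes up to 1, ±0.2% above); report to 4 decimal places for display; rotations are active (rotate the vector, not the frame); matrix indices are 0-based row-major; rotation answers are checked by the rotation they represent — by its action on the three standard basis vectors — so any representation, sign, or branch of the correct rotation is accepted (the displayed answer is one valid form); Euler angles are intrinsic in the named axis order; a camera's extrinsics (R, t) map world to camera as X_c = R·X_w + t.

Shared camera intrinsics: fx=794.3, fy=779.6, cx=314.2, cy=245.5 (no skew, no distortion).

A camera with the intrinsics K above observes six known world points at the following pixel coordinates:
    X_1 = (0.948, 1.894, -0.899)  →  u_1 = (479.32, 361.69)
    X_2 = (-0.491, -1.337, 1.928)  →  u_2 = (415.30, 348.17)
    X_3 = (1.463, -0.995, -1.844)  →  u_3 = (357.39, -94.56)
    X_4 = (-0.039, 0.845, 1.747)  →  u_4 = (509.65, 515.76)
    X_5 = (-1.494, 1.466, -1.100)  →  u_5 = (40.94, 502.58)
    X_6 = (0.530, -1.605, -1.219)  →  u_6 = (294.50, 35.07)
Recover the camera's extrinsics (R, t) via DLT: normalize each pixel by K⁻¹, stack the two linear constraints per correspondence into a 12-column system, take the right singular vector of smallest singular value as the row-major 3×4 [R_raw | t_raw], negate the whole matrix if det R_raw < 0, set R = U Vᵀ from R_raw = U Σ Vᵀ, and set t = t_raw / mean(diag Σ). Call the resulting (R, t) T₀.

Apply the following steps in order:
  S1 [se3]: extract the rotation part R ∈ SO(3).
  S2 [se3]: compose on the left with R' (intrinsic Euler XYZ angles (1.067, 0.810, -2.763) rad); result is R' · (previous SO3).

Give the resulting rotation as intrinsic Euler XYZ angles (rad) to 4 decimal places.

rotation (euler_xyz) = (1.9861, 0.1399, 2.6399)

source (pnp_recover): camera pose = R=[0.7916 0.0796 0.6059; -0.5242 0.5980 0.6063; -0.3141 -0.7975 0.5151], t=(0.3000, 0.3800, 5.4299)
after S1 (rot_of_se3): [0.7916 0.0796 0.6059; -0.5242 0.5980 0.6063; -0.3141 -0.7975 0.5151]
after S2 (compose_so3): [-0.8682 -0.4762 0.1395; -0.3059 0.2924 -0.9060; 0.3907 -0.8293 -0.3995]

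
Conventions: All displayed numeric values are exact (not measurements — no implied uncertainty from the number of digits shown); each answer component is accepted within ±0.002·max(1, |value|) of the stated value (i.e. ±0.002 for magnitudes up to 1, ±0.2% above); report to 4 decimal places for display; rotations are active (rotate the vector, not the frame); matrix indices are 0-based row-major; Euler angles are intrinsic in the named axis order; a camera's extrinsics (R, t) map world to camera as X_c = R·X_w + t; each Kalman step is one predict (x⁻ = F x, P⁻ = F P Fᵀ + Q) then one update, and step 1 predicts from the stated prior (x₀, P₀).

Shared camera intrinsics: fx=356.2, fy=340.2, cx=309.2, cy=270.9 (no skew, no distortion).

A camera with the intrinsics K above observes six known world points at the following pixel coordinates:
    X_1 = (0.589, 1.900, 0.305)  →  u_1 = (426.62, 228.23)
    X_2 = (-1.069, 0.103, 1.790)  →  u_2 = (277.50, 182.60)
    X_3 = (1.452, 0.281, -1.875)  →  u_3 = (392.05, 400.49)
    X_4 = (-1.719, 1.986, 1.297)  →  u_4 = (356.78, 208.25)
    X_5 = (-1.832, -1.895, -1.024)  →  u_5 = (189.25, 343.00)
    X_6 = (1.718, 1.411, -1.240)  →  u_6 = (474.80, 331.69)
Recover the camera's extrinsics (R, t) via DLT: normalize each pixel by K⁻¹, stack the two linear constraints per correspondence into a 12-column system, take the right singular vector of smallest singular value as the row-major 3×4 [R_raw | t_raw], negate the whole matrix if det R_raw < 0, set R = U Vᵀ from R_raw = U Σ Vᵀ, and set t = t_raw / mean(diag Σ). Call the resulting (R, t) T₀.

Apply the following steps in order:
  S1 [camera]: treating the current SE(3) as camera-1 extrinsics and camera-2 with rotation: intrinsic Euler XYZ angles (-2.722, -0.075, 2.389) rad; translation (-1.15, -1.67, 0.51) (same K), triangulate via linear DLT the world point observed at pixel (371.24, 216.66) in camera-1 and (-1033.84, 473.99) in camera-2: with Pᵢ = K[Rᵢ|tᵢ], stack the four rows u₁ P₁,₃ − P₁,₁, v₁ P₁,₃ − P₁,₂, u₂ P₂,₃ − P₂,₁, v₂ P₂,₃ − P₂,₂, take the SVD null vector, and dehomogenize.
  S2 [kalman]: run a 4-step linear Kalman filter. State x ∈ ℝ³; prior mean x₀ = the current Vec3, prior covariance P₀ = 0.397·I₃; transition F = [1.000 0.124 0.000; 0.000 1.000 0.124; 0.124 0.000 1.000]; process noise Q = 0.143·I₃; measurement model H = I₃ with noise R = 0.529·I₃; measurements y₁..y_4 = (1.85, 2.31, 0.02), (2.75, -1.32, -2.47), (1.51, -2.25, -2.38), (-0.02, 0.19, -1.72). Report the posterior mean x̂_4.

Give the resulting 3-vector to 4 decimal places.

result = (0.8197, -0.4872, -1.4563)

source (pnp_recover): camera pose = R=[0.3078 0.9364 -0.1687; -0.1050 -0.1428 -0.9842; -0.9456 0.3206 0.0544], t=(-0.0600, -0.0700, 5.5400)
after S1 (triangulate): (-0.7519, 1.7430, 0.8669)
after S2 (kf_track): (0.8197, -0.4872, -1.4563)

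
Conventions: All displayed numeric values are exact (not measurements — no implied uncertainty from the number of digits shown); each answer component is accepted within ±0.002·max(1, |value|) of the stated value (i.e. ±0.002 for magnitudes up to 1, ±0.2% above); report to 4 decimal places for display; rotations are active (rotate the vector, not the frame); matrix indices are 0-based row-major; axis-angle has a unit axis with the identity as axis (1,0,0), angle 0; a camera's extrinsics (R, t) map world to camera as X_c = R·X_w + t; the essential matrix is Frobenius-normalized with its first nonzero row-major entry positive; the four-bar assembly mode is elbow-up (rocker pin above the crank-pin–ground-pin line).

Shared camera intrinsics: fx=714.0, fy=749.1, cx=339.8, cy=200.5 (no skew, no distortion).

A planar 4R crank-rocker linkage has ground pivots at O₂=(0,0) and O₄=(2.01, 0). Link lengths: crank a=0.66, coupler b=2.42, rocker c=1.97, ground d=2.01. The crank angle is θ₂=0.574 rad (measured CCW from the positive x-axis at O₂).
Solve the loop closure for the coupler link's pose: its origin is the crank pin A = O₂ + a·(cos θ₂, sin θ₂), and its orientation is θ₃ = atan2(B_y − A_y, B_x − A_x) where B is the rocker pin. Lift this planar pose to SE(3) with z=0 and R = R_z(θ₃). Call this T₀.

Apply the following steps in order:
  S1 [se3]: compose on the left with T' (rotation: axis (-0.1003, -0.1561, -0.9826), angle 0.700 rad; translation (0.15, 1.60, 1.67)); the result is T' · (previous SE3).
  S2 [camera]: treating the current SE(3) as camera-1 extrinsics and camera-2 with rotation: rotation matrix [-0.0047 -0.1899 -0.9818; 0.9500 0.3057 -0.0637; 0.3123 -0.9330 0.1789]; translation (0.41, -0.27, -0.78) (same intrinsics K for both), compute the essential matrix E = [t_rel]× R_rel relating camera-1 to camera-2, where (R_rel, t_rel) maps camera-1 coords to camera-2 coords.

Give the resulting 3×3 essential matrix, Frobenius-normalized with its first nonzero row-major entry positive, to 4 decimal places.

matrix = [0.0758 -0.3435 0.1094; 0.1913 -0.5566 0.1401; -0.5989 -0.0877 0.3633]

source (fourbar_fk): coupler pose = R=[0.7595 -0.6505 0.0000; 0.6505 0.7595 0.0000; 0.0000 0.0000 1.0000], t=(0.5542, 0.3584, 0.0000)
after S1 (compose_se3): R=[0.9969 -0.0155 -0.0774; 0.0233 0.9946 0.1007; 0.0754 -0.1022 0.9919], t=(0.8034, 1.5274, 1.7283)
after S2 (essential): [0.0758 -0.3435 0.1094; 0.1913 -0.5566 0.1401; -0.5989 -0.0877 0.3633]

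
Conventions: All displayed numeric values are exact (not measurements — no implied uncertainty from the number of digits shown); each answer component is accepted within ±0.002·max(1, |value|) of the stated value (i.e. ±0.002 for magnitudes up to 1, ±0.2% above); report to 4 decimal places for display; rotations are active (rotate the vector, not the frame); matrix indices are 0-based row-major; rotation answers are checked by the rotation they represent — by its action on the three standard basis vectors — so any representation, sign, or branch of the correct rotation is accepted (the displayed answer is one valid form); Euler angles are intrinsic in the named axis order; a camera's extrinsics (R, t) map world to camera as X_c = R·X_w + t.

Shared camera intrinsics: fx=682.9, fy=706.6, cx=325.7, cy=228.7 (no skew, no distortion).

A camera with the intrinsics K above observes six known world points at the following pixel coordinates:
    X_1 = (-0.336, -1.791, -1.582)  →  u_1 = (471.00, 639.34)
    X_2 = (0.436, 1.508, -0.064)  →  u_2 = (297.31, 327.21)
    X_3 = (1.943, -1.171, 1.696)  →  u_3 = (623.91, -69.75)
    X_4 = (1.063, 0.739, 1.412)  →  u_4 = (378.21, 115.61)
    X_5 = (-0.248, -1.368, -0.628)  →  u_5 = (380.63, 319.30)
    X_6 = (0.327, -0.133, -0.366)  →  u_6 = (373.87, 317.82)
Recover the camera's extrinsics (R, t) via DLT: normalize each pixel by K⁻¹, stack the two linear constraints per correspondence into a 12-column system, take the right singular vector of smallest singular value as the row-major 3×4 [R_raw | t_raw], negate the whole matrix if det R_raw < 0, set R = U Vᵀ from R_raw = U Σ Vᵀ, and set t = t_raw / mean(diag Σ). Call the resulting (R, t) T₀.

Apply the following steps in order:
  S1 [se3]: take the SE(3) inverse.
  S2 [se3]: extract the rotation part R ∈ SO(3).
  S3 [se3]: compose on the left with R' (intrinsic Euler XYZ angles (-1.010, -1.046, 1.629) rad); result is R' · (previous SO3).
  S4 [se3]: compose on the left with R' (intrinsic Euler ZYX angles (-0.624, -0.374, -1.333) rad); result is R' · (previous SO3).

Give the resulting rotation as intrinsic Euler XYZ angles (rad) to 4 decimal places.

rotation (euler_xyz) = (2.1790, -1.4408, -0.1162)

source (pnp_recover): camera pose = R=[0.9286 -0.3469 -0.1318; -0.0070 0.3386 -0.9409; 0.3710 0.8747 0.3120], t=(-0.1200, 0.1999, 4.0490)
after S1 (invert_se3): R=[0.9286 -0.0070 0.3710; -0.3469 0.3386 0.8747; -0.1318 -0.9409 0.3120], t=(-1.3893, -3.6509, -1.0908)
after S2 (rot_of_se3): [0.9286 -0.0070 0.3710; -0.3469 0.3386 0.8747; -0.1318 -0.9409 0.3120]
after S3 (compose_so3): [0.2605 0.6451 -0.7183; 0.6621 -0.6608 -0.3535; -0.7027 -0.3835 -0.5993]
after S4 (compose_so3): [0.1287 0.0150 -0.9916; -0.7420 -0.6619 -0.1063; -0.6579 0.7495 -0.0740]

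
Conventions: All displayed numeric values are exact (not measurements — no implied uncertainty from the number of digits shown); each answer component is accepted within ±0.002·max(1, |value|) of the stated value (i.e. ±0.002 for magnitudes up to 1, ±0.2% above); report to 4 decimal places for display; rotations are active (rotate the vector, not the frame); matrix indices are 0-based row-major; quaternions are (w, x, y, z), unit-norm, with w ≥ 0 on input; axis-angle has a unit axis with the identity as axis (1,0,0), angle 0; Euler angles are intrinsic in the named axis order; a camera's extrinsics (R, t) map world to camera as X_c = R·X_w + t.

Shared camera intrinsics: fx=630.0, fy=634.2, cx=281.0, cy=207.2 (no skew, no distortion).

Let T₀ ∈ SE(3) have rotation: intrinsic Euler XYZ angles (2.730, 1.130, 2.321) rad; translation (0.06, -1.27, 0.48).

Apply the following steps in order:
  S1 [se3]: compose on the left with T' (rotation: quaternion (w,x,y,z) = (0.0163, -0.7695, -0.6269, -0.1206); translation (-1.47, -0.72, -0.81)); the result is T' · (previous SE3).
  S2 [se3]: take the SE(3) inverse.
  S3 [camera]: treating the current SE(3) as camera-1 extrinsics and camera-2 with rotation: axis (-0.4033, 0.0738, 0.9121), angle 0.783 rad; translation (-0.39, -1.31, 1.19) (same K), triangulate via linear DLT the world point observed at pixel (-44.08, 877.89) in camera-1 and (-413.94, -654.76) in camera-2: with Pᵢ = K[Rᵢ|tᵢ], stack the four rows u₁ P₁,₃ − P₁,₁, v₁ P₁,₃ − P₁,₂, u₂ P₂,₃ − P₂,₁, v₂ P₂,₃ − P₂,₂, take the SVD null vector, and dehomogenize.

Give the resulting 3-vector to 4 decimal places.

after S1 (compose_se3): R=[-0.9873 0.1460 -0.0628; -0.1318 -0.5318 0.8366; 0.0888 0.8342 0.5443], t=(-2.6100, -0.3067, -1.4236)
after S2 (invert_se3): R=[-0.9873 -0.1318 0.0888; 0.1460 -0.5318 0.8342; -0.0628 0.8366 0.5443], t=(-2.4909, 1.4055, 0.8676)
after S3 (triangulate): (-1.8714, 0.1138, 0.2729)

result = (-1.8714, 0.1138, 0.2729)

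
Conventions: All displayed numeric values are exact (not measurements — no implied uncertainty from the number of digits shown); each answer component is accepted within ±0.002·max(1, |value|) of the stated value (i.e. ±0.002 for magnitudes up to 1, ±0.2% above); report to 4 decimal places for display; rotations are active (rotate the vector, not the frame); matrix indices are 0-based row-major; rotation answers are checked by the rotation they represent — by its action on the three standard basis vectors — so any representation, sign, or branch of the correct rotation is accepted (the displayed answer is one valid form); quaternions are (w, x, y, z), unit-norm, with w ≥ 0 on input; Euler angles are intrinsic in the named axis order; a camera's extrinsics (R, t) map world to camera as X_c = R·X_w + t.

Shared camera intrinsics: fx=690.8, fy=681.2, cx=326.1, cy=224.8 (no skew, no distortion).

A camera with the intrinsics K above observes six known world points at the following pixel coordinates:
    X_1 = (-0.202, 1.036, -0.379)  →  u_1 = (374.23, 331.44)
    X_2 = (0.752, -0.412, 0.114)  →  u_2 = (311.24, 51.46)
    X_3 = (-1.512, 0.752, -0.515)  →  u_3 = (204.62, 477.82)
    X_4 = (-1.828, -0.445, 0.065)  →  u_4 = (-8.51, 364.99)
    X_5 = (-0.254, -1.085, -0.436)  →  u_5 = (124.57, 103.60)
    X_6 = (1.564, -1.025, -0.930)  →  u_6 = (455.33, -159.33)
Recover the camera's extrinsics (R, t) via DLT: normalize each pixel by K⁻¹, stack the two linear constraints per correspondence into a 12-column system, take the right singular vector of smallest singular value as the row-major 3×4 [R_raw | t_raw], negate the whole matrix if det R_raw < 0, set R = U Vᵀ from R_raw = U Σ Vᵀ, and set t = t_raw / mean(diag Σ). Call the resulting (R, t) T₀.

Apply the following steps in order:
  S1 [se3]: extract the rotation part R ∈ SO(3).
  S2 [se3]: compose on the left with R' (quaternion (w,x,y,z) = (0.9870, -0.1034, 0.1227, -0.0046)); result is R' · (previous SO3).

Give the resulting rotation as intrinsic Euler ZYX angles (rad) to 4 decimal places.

rotation (euler_zyx) = (-0.7907, -0.0578, 0.2302)

source (pnp_recover): camera pose = R=[0.6915 0.5833 -0.4260; -0.7177 0.6214 -0.3141; 0.0815 0.5230 0.8484], t=(-0.3200, -0.2200, 4.1899)
after S1 (rot_of_se3): [0.6915 0.5833 -0.4260; -0.7177 0.6214 -0.3141; 0.0815 0.5230 0.8484]
after S2 (compose_so3): [0.7022 0.6828 -0.2018; -0.7096 0.6942 -0.1205; 0.0578 0.2278 0.9720]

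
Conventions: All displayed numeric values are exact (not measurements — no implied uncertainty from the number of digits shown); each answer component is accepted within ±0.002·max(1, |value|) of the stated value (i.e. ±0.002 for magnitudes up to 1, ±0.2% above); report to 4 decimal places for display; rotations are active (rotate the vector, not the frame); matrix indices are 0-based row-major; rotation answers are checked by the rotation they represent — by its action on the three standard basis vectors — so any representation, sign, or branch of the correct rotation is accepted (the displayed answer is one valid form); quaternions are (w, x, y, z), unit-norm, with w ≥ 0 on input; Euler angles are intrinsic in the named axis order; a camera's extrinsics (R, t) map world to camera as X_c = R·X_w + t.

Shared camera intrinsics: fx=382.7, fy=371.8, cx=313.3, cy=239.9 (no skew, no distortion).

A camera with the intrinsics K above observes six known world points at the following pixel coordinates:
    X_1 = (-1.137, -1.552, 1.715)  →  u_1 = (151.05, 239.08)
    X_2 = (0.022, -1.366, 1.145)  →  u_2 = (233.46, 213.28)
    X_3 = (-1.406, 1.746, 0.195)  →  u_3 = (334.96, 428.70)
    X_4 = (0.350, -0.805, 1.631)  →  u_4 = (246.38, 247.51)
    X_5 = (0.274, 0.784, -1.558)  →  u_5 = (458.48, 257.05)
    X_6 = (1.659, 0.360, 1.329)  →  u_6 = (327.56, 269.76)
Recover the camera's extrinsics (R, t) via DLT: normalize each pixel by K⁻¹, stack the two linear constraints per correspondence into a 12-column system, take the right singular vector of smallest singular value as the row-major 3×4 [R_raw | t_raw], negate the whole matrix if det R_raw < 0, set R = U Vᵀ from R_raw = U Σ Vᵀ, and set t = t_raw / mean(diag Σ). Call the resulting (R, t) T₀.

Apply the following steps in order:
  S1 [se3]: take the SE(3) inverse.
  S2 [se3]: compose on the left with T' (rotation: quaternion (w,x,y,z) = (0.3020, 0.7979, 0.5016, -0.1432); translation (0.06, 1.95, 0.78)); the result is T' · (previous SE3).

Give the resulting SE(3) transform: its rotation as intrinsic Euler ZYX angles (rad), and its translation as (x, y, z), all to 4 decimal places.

source (pnp_recover): camera pose = R=[0.4997 0.5116 -0.6990; -0.3076 0.8592 0.4090; 0.8098 0.0106 0.5866], t=(0.2001, 0.2700, 5.5004)
after S1 (invert_se3): R=[0.4997 -0.3076 0.8098; 0.5116 0.8592 0.0106; -0.6990 0.4090 0.5866], t=(-4.4711, -0.3929, -3.1973)
after S2 (compose_se3): R=[0.6295 0.6523 0.4222; 0.6332 -0.7455 0.2078; 0.4503 0.1365 -0.8824], t=(-2.5643, 0.8815, 5.5064)

rotation (euler_zyx) = (0.7884, -0.4671, 2.9881), translation = (-2.5643, 0.8815, 5.5064)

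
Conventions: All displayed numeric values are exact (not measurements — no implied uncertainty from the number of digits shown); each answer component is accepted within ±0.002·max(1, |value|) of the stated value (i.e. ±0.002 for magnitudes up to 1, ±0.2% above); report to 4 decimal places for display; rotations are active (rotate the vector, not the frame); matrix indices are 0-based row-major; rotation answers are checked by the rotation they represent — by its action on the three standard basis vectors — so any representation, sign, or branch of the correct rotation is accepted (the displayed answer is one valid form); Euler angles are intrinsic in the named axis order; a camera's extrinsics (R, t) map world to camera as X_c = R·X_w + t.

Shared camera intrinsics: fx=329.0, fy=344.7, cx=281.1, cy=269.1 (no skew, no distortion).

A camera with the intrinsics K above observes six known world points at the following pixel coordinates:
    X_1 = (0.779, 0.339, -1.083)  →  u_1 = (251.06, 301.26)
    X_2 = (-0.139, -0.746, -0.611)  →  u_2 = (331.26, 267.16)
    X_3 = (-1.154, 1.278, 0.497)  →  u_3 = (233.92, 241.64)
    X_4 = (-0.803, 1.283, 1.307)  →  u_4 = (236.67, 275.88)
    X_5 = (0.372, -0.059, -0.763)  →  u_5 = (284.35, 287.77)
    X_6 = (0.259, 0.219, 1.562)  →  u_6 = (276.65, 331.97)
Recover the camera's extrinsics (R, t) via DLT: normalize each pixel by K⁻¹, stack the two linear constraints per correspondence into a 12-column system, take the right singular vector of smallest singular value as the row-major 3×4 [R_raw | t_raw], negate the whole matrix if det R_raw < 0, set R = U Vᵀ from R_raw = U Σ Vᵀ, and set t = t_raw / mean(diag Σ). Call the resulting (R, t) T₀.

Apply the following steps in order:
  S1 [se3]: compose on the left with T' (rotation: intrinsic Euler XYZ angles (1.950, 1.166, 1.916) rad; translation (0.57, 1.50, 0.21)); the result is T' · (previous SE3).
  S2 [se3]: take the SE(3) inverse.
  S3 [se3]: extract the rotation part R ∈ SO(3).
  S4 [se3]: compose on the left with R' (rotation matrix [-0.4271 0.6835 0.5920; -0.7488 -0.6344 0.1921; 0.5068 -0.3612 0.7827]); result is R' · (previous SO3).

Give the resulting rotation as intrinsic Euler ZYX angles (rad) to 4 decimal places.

rotation (euler_zyx) = (0.5289, -0.0009, -1.9345)

source (pnp_recover): camera pose = R=[-0.1387 -0.9891 0.0492; 0.8644 -0.0967 0.4935; -0.4833 0.1110 0.8684], t=(0.0800, 0.3201, 5.8407)
after S1 (compose_se3): R=[-0.7461 0.2697 0.6088; -0.3210 0.6553 -0.6837; -0.5833 -0.7056 -0.4024], t=(5.8094, -0.9049, -0.7839)
after S2 (invert_se3): R=[-0.7461 -0.3210 -0.5833; 0.2697 0.6553 -0.7056; 0.6088 -0.6837 -0.4024], t=(3.5868, -1.5267, -4.4706)
after S3 (rot_of_se3): [-0.7461 -0.3210 -0.5833; 0.2697 0.6553 -0.7056; 0.6088 -0.6837 -0.4024]
after S4 (compose_so3): [0.8634 0.1802 -0.4713; 0.5046 -0.3067 0.8070; 0.0009 -0.9346 -0.3558]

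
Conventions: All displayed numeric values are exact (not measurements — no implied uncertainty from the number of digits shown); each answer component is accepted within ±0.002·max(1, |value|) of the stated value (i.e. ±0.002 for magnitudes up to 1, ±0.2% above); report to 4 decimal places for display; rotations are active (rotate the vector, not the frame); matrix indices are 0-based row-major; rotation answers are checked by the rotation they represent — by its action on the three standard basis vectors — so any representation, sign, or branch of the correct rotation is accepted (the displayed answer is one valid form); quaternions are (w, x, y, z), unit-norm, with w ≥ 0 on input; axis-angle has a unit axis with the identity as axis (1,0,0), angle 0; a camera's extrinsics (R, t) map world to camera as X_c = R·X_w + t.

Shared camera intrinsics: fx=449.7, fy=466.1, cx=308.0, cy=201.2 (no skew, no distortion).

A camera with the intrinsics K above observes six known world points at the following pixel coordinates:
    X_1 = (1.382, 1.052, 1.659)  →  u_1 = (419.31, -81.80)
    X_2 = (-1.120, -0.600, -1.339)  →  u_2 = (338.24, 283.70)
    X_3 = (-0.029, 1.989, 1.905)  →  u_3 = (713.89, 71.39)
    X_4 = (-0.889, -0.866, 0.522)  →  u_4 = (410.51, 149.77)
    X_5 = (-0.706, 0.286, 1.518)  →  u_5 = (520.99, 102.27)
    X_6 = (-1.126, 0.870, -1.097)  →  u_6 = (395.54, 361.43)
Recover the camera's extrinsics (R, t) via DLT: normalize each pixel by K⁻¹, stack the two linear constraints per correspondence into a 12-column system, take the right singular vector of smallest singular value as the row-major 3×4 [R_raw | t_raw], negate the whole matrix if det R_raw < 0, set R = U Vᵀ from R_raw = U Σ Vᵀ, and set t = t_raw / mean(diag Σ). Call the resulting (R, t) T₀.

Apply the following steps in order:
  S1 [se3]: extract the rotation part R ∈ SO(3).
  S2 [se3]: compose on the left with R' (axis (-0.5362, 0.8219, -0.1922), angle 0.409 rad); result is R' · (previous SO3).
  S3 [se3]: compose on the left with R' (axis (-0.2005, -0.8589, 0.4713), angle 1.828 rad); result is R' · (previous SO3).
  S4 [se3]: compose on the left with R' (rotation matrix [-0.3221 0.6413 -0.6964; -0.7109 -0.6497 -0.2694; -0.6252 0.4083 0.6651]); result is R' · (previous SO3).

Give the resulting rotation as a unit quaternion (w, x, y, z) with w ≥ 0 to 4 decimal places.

rotation (quat) = (0.0628, -0.5293, -0.2766, 0.7996)

source (pnp_recover): camera pose = R=[-0.7728 0.2368 0.5888; -0.4307 0.4858 -0.7606; -0.4662 -0.8414 -0.2735], t=(0.4600, -0.1699, 4.4802)
after S1 (rot_of_se3): [-0.7728 0.2368 0.5888; -0.4307 0.4858 -0.7606; -0.4662 -0.8414 -0.2735]
after S2 (compose_so3): [-0.9010 -0.0398 0.4320; -0.4253 0.2777 -0.8614; -0.0857 -0.9599 -0.2671]
after S3 (compose_so3): [0.3671 0.8526 0.3719; -0.8638 0.4608 -0.2039; -0.3452 -0.2464 0.9056]
after S4 (compose_so3): [-0.4317 0.1925 -0.8812; 0.3932 -0.8391 -0.3759; -0.8118 -0.5088 0.2866]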